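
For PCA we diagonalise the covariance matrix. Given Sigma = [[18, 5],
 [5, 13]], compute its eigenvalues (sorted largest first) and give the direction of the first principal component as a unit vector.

Step 1 — characteristic polynomial of 2×2 Sigma:
  det(Sigma - λI) = λ² - trace · λ + det = 0.
  trace = 18 + 13 = 31, det = 18·13 - (5)² = 209.
Step 2 — discriminant:
  Δ = trace² - 4·det = 961 - 836 = 125.
Step 3 — eigenvalues:
  λ = (trace ± √Δ)/2 = (31 ± 11.1803)/2,
  λ_1 = 21.0902,  λ_2 = 9.9098.

Step 4 — unit eigenvector for λ_1: solve (Sigma - λ_1 I)v = 0. First row:
  (18 - 21.0902)·v_x + (5)·v_y = 0, i.e. (-3.0902)·v_x + (5)·v_y = 0,
  so v ∝ (b, λ_1 - a) = (5, 3.0902) = u.
  ||u|| = √((5)² + (3.0902)²) = √(34.5492) ≈ 5.8779,
  v_1 = u/||u|| ≈ (0.8507, 0.5257) (||v_1|| = 1).

λ_1 = 21.0902,  λ_2 = 9.9098;  v_1 ≈ (0.8507, 0.5257)


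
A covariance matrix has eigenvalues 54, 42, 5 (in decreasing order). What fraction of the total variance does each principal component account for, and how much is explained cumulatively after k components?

Step 1 — total variance = trace(Sigma) = Σ λ_i = 54 + 42 + 5 = 101.

Step 2 — fraction explained by component i = λ_i / Σ λ:
  PC1: 54/101 = 0.5347
  PC2: 42/101 = 0.4158
  PC3: 5/101 = 0.0495

Step 3 — cumulative fraction after k components = (λ_1 + ... + λ_k) / Σ λ:
  k = 1: 54/101 = 0.5347
  k = 2: (54 + 42)/101 = 96/101 = 0.9505
  k = 3: (54 + 42 + 5)/101 = 101/101 = 1

Summary (fraction, with percent):

explained: PC1 0.5347 (53.47%), PC2 0.4158 (41.58%), PC3 0.0495 (4.95%);  cumulative: 0.5347, 0.9505, 1


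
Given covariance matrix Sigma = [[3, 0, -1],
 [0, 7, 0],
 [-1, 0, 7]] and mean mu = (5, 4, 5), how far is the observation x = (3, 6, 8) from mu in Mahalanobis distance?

Step 1 — centre the observation: (x - mu) = (-2, 2, 3).

Step 2 — invert Sigma (cofactor / det for 3×3, or solve directly):
  Sigma^{-1} = [[0.35, 0, 0.05],
 [0, 0.1429, 0],
 [0.05, 0, 0.15]].

Step 3 — form the quadratic (x - mu)^T · Sigma^{-1} · (x - mu):
  Sigma^{-1} · (x - mu) = (-0.55, 0.2857, 0.35).
  (x - mu)^T · [Sigma^{-1} · (x - mu)] = (-2)·(-0.55) + (2)·(0.2857) + (3)·(0.35) = 2.7214.

Step 4 — take square root: d = √(2.7214) ≈ 1.6497.

d(x, mu) = √(2.7214) ≈ 1.6497


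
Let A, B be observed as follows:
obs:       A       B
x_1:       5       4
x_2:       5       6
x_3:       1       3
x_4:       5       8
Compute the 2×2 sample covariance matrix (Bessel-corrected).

Step 1 — column means:
  mean(A) = (5 + 5 + 1 + 5) / 4 = 16/4 = 4
  mean(B) = (4 + 6 + 3 + 8) / 4 = 21/4 = 5.25

Step 2 — sample covariance S[i,j] = (1/(n-1)) · Σ_k (x_{k,i} - mean_i) · (x_{k,j} - mean_j), with n-1 = 3.
  S[A,A] = ((1)·(1) + (1)·(1) + (-3)·(-3) + (1)·(1)) / 3 = 12/3 = 4
  S[A,B] = ((1)·(-1.25) + (1)·(0.75) + (-3)·(-2.25) + (1)·(2.75)) / 3 = 9/3 = 3
  S[B,B] = ((-1.25)·(-1.25) + (0.75)·(0.75) + (-2.25)·(-2.25) + (2.75)·(2.75)) / 3 = 14.75/3 = 4.9167

S is symmetric (S[j,i] = S[i,j]). Assembling:

S = [[4, 3],
 [3, 4.9167]]


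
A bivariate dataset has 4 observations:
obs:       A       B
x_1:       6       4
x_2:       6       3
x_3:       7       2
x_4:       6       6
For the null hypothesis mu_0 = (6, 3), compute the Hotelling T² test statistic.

Step 1 — sample mean vector:
  mean(A) = (6 + 6 + 7 + 6) / 4 = 25/4 = 6.25
  mean(B) = (4 + 3 + 2 + 6) / 4 = 15/4 = 3.75
  x̄ = (6.25, 3.75),  deviation x̄ - mu_0 = (6.25, 3.75) - (6, 3) = (0.25, 0.75).

Step 2 — sample covariance matrix, S[i,j] = (1/(n-1)) · Σ_k (x_{k,i} - mean_i) · (x_{k,j} - mean_j), divisor n-1 = 3:
  S[A,A] = ((-0.25)·(-0.25) + (-0.25)·(-0.25) + (0.75)·(0.75) + (-0.25)·(-0.25)) / 3 = 0.75/3 = 0.25
  S[A,B] = ((-0.25)·(0.25) + (-0.25)·(-0.75) + (0.75)·(-1.75) + (-0.25)·(2.25)) / 3 = -1.75/3 = -0.5833
  S[B,B] = ((0.25)·(0.25) + (-0.75)·(-0.75) + (-1.75)·(-1.75) + (2.25)·(2.25)) / 3 = 8.75/3 = 2.9167
  S = [[0.25, -0.5833],
 [-0.5833, 2.9167]].

Step 3 — invert S. det(S) = 0.25·2.9167 - (-0.5833)² = 0.3889.
  S^{-1} = (1/det) · [[d, -b], [-b, a]] = [[7.5, 1.5],
 [1.5, 0.6429]].

Step 4 — quadratic form (x̄ - mu_0)^T · S^{-1} · (x̄ - mu_0):
  S^{-1} · (x̄ - mu_0) = (3, 0.8571),
  (x̄ - mu_0)^T · [...] = (0.25)·(3) + (0.75)·(0.8571) = 1.3929.

Step 5 — scale by n: T² = 4 · 1.3929 = 5.5714.

T² ≈ 5.5714


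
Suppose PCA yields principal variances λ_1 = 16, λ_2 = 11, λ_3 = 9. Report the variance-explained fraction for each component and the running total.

Step 1 — total variance = trace(Sigma) = Σ λ_i = 16 + 11 + 9 = 36.

Step 2 — fraction explained by component i = λ_i / Σ λ:
  PC1: 16/36 = 0.4444
  PC2: 11/36 = 0.3056
  PC3: 9/36 = 0.25

Step 3 — cumulative fraction after k components = (λ_1 + ... + λ_k) / Σ λ:
  k = 1: 16/36 = 0.4444
  k = 2: (16 + 11)/36 = 27/36 = 0.75
  k = 3: (16 + 11 + 9)/36 = 36/36 = 1

Summary (fraction, with percent):

explained: PC1 0.4444 (44.44%), PC2 0.3056 (30.56%), PC3 0.25 (25%);  cumulative: 0.4444, 0.75, 1


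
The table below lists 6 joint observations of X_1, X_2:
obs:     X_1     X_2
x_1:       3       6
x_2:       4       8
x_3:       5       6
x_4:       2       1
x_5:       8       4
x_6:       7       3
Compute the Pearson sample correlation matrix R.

Step 1 — column means:
  mean(X_1) = (3 + 4 + 5 + 2 + 8 + 7) / 6 = 29/6 = 4.8333
  mean(X_2) = (6 + 8 + 6 + 1 + 4 + 3) / 6 = 28/6 = 4.6667

Step 2 — sample variances and covariances s[i,j] = (1/(n-1)) · Σ_k (x_{k,i} - mean_i) · (x_{k,j} - mean_j), with n-1 = 5:
  s[X_1,X_1] = ((-1.8333)·(-1.8333) + (-0.8333)·(-0.8333) + (0.1667)·(0.1667) + (-2.8333)·(-2.8333) + (3.1667)·(3.1667) + (2.1667)·(2.1667)) / 5 = 26.8333/5 = 5.3667
  s[X_1,X_2] = ((-1.8333)·(1.3333) + (-0.8333)·(3.3333) + (0.1667)·(1.3333) + (-2.8333)·(-3.6667) + (3.1667)·(-0.6667) + (2.1667)·(-1.6667)) / 5 = -0.3333/5 = -0.0667
  s[X_2,X_2] = ((1.3333)·(1.3333) + (3.3333)·(3.3333) + (1.3333)·(1.3333) + (-3.6667)·(-3.6667) + (-0.6667)·(-0.6667) + (-1.6667)·(-1.6667)) / 5 = 31.3333/5 = 6.2667
  Sample standard deviations s_i = √(s[i,i]):
  s(X_1) = √(5.3667) = 2.3166
  s(X_2) = √(6.2667) = 2.5033

Step 3 — r_{ij} = s_{ij} / (s_i · s_j):
  r[X_1,X_1] = 1 (diagonal).
  r[X_1,X_2] = -0.0667 / (2.3166 · 2.5033) = -0.0667 / 5.7992 = -0.0115
  r[X_2,X_2] = 1 (diagonal).

R is symmetric with unit diagonal. Assembling:

R = [[1, -0.0115],
 [-0.0115, 1]]


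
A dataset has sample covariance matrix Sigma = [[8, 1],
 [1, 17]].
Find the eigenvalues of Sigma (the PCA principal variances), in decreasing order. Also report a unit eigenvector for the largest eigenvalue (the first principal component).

Step 1 — characteristic polynomial of 2×2 Sigma:
  det(Sigma - λI) = λ² - trace · λ + det = 0.
  trace = 8 + 17 = 25, det = 8·17 - (1)² = 135.
Step 2 — discriminant:
  Δ = trace² - 4·det = 625 - 540 = 85.
Step 3 — eigenvalues:
  λ = (trace ± √Δ)/2 = (25 ± 9.2195)/2,
  λ_1 = 17.1098,  λ_2 = 7.8902.

Step 4 — unit eigenvector for λ_1: solve (Sigma - λ_1 I)v = 0. First row:
  (8 - 17.1098)·v_x + (1)·v_y = 0, i.e. (-9.1098)·v_x + (1)·v_y = 0,
  so v ∝ (b, λ_1 - a) = (1, 9.1098) = u.
  ||u|| = √((1)² + (9.1098)²) = √(83.988) ≈ 9.1645,
  v_1 = u/||u|| ≈ (0.1091, 0.994) (||v_1|| = 1).

λ_1 = 17.1098,  λ_2 = 7.8902;  v_1 ≈ (0.1091, 0.994)


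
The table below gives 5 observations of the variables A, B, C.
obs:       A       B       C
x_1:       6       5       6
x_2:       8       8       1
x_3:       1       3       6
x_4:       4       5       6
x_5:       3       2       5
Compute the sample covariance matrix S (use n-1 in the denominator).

Step 1 — column means:
  mean(A) = (6 + 8 + 1 + 4 + 3) / 5 = 22/5 = 4.4
  mean(B) = (5 + 8 + 3 + 5 + 2) / 5 = 23/5 = 4.6
  mean(C) = (6 + 1 + 6 + 6 + 5) / 5 = 24/5 = 4.8

Step 2 — sample covariance S[i,j] = (1/(n-1)) · Σ_k (x_{k,i} - mean_i) · (x_{k,j} - mean_j), with n-1 = 4.
  S[A,A] = ((1.6)·(1.6) + (3.6)·(3.6) + (-3.4)·(-3.4) + (-0.4)·(-0.4) + (-1.4)·(-1.4)) / 4 = 29.2/4 = 7.3
  S[A,B] = ((1.6)·(0.4) + (3.6)·(3.4) + (-3.4)·(-1.6) + (-0.4)·(0.4) + (-1.4)·(-2.6)) / 4 = 21.8/4 = 5.45
  S[A,C] = ((1.6)·(1.2) + (3.6)·(-3.8) + (-3.4)·(1.2) + (-0.4)·(1.2) + (-1.4)·(0.2)) / 4 = -16.6/4 = -4.15
  S[B,B] = ((0.4)·(0.4) + (3.4)·(3.4) + (-1.6)·(-1.6) + (0.4)·(0.4) + (-2.6)·(-2.6)) / 4 = 21.2/4 = 5.3
  S[B,C] = ((0.4)·(1.2) + (3.4)·(-3.8) + (-1.6)·(1.2) + (0.4)·(1.2) + (-2.6)·(0.2)) / 4 = -14.4/4 = -3.6
  S[C,C] = ((1.2)·(1.2) + (-3.8)·(-3.8) + (1.2)·(1.2) + (1.2)·(1.2) + (0.2)·(0.2)) / 4 = 18.8/4 = 4.7

S is symmetric (S[j,i] = S[i,j]). Assembling:

S = [[7.3, 5.45, -4.15],
 [5.45, 5.3, -3.6],
 [-4.15, -3.6, 4.7]]


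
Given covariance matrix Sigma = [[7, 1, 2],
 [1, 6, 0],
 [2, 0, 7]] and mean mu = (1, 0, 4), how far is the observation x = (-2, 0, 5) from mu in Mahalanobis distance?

Step 1 — centre the observation: (x - mu) = (-3, 0, 1).

Step 2 — invert Sigma (cofactor / det for 3×3, or solve directly):
  Sigma^{-1} = [[0.1597, -0.0266, -0.0456],
 [-0.0266, 0.1711, 0.0076],
 [-0.0456, 0.0076, 0.1559]].

Step 3 — form the quadratic (x - mu)^T · Sigma^{-1} · (x - mu):
  Sigma^{-1} · (x - mu) = (-0.5247, 0.0875, 0.2928).
  (x - mu)^T · [Sigma^{-1} · (x - mu)] = (-3)·(-0.5247) + (0)·(0.0875) + (1)·(0.2928) = 1.8669.

Step 4 — take square root: d = √(1.8669) ≈ 1.3664.

d(x, mu) = √(1.8669) ≈ 1.3664


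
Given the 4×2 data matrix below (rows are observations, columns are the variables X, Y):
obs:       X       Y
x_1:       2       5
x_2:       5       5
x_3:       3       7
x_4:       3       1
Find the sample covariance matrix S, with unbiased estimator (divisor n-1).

Step 1 — column means:
  mean(X) = (2 + 5 + 3 + 3) / 4 = 13/4 = 3.25
  mean(Y) = (5 + 5 + 7 + 1) / 4 = 18/4 = 4.5

Step 2 — sample covariance S[i,j] = (1/(n-1)) · Σ_k (x_{k,i} - mean_i) · (x_{k,j} - mean_j), with n-1 = 3.
  S[X,X] = ((-1.25)·(-1.25) + (1.75)·(1.75) + (-0.25)·(-0.25) + (-0.25)·(-0.25)) / 3 = 4.75/3 = 1.5833
  S[X,Y] = ((-1.25)·(0.5) + (1.75)·(0.5) + (-0.25)·(2.5) + (-0.25)·(-3.5)) / 3 = 0.5/3 = 0.1667
  S[Y,Y] = ((0.5)·(0.5) + (0.5)·(0.5) + (2.5)·(2.5) + (-3.5)·(-3.5)) / 3 = 19/3 = 6.3333

S is symmetric (S[j,i] = S[i,j]). Assembling:

S = [[1.5833, 0.1667],
 [0.1667, 6.3333]]


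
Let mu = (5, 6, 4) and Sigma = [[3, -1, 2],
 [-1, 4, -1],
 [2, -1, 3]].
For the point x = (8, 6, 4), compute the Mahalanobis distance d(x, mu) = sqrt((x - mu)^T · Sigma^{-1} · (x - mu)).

Step 1 — centre the observation: (x - mu) = (3, 0, 0).

Step 2 — invert Sigma (cofactor / det for 3×3, or solve directly):
  Sigma^{-1} = [[0.6111, 0.0556, -0.3889],
 [0.0556, 0.2778, 0.0556],
 [-0.3889, 0.0556, 0.6111]].

Step 3 — form the quadratic (x - mu)^T · Sigma^{-1} · (x - mu):
  Sigma^{-1} · (x - mu) = (1.8333, 0.1667, -1.1667).
  (x - mu)^T · [Sigma^{-1} · (x - mu)] = (3)·(1.8333) + (0)·(0.1667) + (0)·(-1.1667) = 5.5.

Step 4 — take square root: d = √(5.5) ≈ 2.3452.

d(x, mu) = √(5.5) ≈ 2.3452


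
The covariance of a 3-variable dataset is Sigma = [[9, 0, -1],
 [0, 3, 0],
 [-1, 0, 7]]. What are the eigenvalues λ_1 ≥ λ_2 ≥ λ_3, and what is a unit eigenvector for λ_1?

Step 1 — characteristic polynomial p(λ) = det(λI - Sigma) = λ³ - tr·λ² + c_1·λ - det, where tr = trace, c_1 = sum of the principal 2×2 minors, det = det(Sigma):
  tr = 9 + 3 + 7 = 19,
  c_1 = (9·3 - (0)²) + (9·7 - (-1)²) + (3·7 - (0)²) = 27 + 62 + 21 = 110,
  det = 9·(3·7 - (0)²) - (0)·((0)·7 - (0)·(-1)) + (-1)·((0)·(0) - 3·(-1)) = 9·(21) - (0)·(0) + (-1)·(3) = 186.
  So p(λ) = λ³ - 19λ² + 110λ - 186.
Step 2 — look for an integer root (rational root theorem: any rational root is an integer divisor of 186). Testing λ = 3:
  p(3) = 27 - 171 + 330 - 186 = 0  ✓
  Dividing out (λ - 3): p(λ) = (λ - 3)(λ² - 16λ + 62).
Step 3 — remaining eigenvalues from the quadratic λ² - 16λ + 62 = 0:
  Δ = 16² - 4·62 = 256 - 248 = 8,  λ = (16 ± √8)/2 = (16 ± 2.8284)/2 ≈ 9.4142 or 6.5858.
  Sorted: λ_1 = 9.4142,  λ_2 = 6.5858,  λ_3 = 3  (check: sum = 19 = tr ✓).

Step 4 — unit eigenvector for λ_1 ≈ 9.4142: v spans the null space of (Sigma - λ_1 I), whose rows are
  r_1 = (-0.4142, 0, -1),  r_2 = (0, -6.4142, 0),  r_3 = (-1, 0, -2.4142).
  v is orthogonal to every row, so take v ∝ r_1 × r_2 = ((0)·(0) - (-1)·(-6.4142), (-1)·(0) - (-0.4142)·(0), (-0.4142)·(-6.4142) - (0)·(0)) ≈ (-6.4142, 0, 2.6569).
  Rescale (multiply by -1 so the first nonzero entry is positive): u = (6.4142, 0, -2.6569).
  ||u|| = √((6.4142)² + (0)² + (-2.6569)²) = √(48.201) ≈ 6.9427,  v_1 = u/||u|| ≈ (0.9239, 0, -0.3827) (||v_1|| = 1).

λ_1 = 9.4142,  λ_2 = 6.5858,  λ_3 = 3;  v_1 ≈ (0.9239, 0, -0.3827)


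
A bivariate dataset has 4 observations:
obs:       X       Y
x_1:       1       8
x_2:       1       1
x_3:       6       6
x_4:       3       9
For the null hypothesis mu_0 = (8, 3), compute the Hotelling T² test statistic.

Step 1 — sample mean vector:
  mean(X) = (1 + 1 + 6 + 3) / 4 = 11/4 = 2.75
  mean(Y) = (8 + 1 + 6 + 9) / 4 = 24/4 = 6
  x̄ = (2.75, 6),  deviation x̄ - mu_0 = (2.75, 6) - (8, 3) = (-5.25, 3).

Step 2 — sample covariance matrix, S[i,j] = (1/(n-1)) · Σ_k (x_{k,i} - mean_i) · (x_{k,j} - mean_j), divisor n-1 = 3:
  S[X,X] = ((-1.75)·(-1.75) + (-1.75)·(-1.75) + (3.25)·(3.25) + (0.25)·(0.25)) / 3 = 16.75/3 = 5.5833
  S[X,Y] = ((-1.75)·(2) + (-1.75)·(-5) + (3.25)·(0) + (0.25)·(3)) / 3 = 6/3 = 2
  S[Y,Y] = ((2)·(2) + (-5)·(-5) + (0)·(0) + (3)·(3)) / 3 = 38/3 = 12.6667
  S = [[5.5833, 2],
 [2, 12.6667]].

Step 3 — invert S. det(S) = 5.5833·12.6667 - (2)² = 66.7222.
  S^{-1} = (1/det) · [[d, -b], [-b, a]] = [[0.1898, -0.03],
 [-0.03, 0.0837]].

Step 4 — quadratic form (x̄ - mu_0)^T · S^{-1} · (x̄ - mu_0):
  S^{-1} · (x̄ - mu_0) = (-1.0866, 0.4084),
  (x̄ - mu_0)^T · [...] = (-5.25)·(-1.0866) + (3)·(0.4084) = 6.9299.

Step 5 — scale by n: T² = 4 · 6.9299 = 27.7194.

T² ≈ 27.7194


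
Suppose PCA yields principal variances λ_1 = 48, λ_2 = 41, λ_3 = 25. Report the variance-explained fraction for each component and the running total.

Step 1 — total variance = trace(Sigma) = Σ λ_i = 48 + 41 + 25 = 114.

Step 2 — fraction explained by component i = λ_i / Σ λ:
  PC1: 48/114 = 0.4211
  PC2: 41/114 = 0.3596
  PC3: 25/114 = 0.2193

Step 3 — cumulative fraction after k components = (λ_1 + ... + λ_k) / Σ λ:
  k = 1: 48/114 = 0.4211
  k = 2: (48 + 41)/114 = 89/114 = 0.7807
  k = 3: (48 + 41 + 25)/114 = 114/114 = 1

Summary (fraction, with percent):

explained: PC1 0.4211 (42.11%), PC2 0.3596 (35.96%), PC3 0.2193 (21.93%);  cumulative: 0.4211, 0.7807, 1


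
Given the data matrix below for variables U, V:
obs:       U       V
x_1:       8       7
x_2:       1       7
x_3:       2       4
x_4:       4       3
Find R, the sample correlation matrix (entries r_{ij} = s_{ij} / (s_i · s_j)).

Step 1 — column means:
  mean(U) = (8 + 1 + 2 + 4) / 4 = 15/4 = 3.75
  mean(V) = (7 + 7 + 4 + 3) / 4 = 21/4 = 5.25

Step 2 — sample variances and covariances s[i,j] = (1/(n-1)) · Σ_k (x_{k,i} - mean_i) · (x_{k,j} - mean_j), with n-1 = 3:
  s[U,U] = ((4.25)·(4.25) + (-2.75)·(-2.75) + (-1.75)·(-1.75) + (0.25)·(0.25)) / 3 = 28.75/3 = 9.5833
  s[U,V] = ((4.25)·(1.75) + (-2.75)·(1.75) + (-1.75)·(-1.25) + (0.25)·(-2.25)) / 3 = 4.25/3 = 1.4167
  s[V,V] = ((1.75)·(1.75) + (1.75)·(1.75) + (-1.25)·(-1.25) + (-2.25)·(-2.25)) / 3 = 12.75/3 = 4.25
  Sample standard deviations s_i = √(s[i,i]):
  s(U) = √(9.5833) = 3.0957
  s(V) = √(4.25) = 2.0616

Step 3 — r_{ij} = s_{ij} / (s_i · s_j):
  r[U,U] = 1 (diagonal).
  r[U,V] = 1.4167 / (3.0957 · 2.0616) = 1.4167 / 6.3819 = 0.222
  r[V,V] = 1 (diagonal).

R is symmetric with unit diagonal. Assembling:

R = [[1, 0.222],
 [0.222, 1]]


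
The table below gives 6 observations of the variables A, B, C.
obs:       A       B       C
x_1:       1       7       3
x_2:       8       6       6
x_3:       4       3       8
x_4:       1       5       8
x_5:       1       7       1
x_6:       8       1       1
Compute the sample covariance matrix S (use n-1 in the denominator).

Step 1 — column means:
  mean(A) = (1 + 8 + 4 + 1 + 1 + 8) / 6 = 23/6 = 3.8333
  mean(B) = (7 + 6 + 3 + 5 + 7 + 1) / 6 = 29/6 = 4.8333
  mean(C) = (3 + 6 + 8 + 8 + 1 + 1) / 6 = 27/6 = 4.5

Step 2 — sample covariance S[i,j] = (1/(n-1)) · Σ_k (x_{k,i} - mean_i) · (x_{k,j} - mean_j), with n-1 = 5.
  S[A,A] = ((-2.8333)·(-2.8333) + (4.1667)·(4.1667) + (0.1667)·(0.1667) + (-2.8333)·(-2.8333) + (-2.8333)·(-2.8333) + (4.1667)·(4.1667)) / 5 = 58.8333/5 = 11.7667
  S[A,B] = ((-2.8333)·(2.1667) + (4.1667)·(1.1667) + (0.1667)·(-1.8333) + (-2.8333)·(0.1667) + (-2.8333)·(2.1667) + (4.1667)·(-3.8333)) / 5 = -24.1667/5 = -4.8333
  S[A,C] = ((-2.8333)·(-1.5) + (4.1667)·(1.5) + (0.1667)·(3.5) + (-2.8333)·(3.5) + (-2.8333)·(-3.5) + (4.1667)·(-3.5)) / 5 = -3.5/5 = -0.7
  S[B,B] = ((2.1667)·(2.1667) + (1.1667)·(1.1667) + (-1.8333)·(-1.8333) + (0.1667)·(0.1667) + (2.1667)·(2.1667) + (-3.8333)·(-3.8333)) / 5 = 28.8333/5 = 5.7667
  S[B,C] = ((2.1667)·(-1.5) + (1.1667)·(1.5) + (-1.8333)·(3.5) + (0.1667)·(3.5) + (2.1667)·(-3.5) + (-3.8333)·(-3.5)) / 5 = -1.5/5 = -0.3
  S[C,C] = ((-1.5)·(-1.5) + (1.5)·(1.5) + (3.5)·(3.5) + (3.5)·(3.5) + (-3.5)·(-3.5) + (-3.5)·(-3.5)) / 5 = 53.5/5 = 10.7

S is symmetric (S[j,i] = S[i,j]). Assembling:

S = [[11.7667, -4.8333, -0.7],
 [-4.8333, 5.7667, -0.3],
 [-0.7, -0.3, 10.7]]


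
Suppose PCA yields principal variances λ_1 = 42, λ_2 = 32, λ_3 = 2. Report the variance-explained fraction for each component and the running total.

Step 1 — total variance = trace(Sigma) = Σ λ_i = 42 + 32 + 2 = 76.

Step 2 — fraction explained by component i = λ_i / Σ λ:
  PC1: 42/76 = 0.5526
  PC2: 32/76 = 0.4211
  PC3: 2/76 = 0.0263

Step 3 — cumulative fraction after k components = (λ_1 + ... + λ_k) / Σ λ:
  k = 1: 42/76 = 0.5526
  k = 2: (42 + 32)/76 = 74/76 = 0.9737
  k = 3: (42 + 32 + 2)/76 = 76/76 = 1

Summary (fraction, with percent):

explained: PC1 0.5526 (55.26%), PC2 0.4211 (42.11%), PC3 0.0263 (2.63%);  cumulative: 0.5526, 0.9737, 1


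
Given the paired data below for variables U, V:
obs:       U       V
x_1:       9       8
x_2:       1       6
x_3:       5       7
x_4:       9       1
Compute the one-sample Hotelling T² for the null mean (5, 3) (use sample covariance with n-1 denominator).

Step 1 — sample mean vector:
  mean(U) = (9 + 1 + 5 + 9) / 4 = 24/4 = 6
  mean(V) = (8 + 6 + 7 + 1) / 4 = 22/4 = 5.5
  x̄ = (6, 5.5),  deviation x̄ - mu_0 = (6, 5.5) - (5, 3) = (1, 2.5).

Step 2 — sample covariance matrix, S[i,j] = (1/(n-1)) · Σ_k (x_{k,i} - mean_i) · (x_{k,j} - mean_j), divisor n-1 = 3:
  S[U,U] = ((3)·(3) + (-5)·(-5) + (-1)·(-1) + (3)·(3)) / 3 = 44/3 = 14.6667
  S[U,V] = ((3)·(2.5) + (-5)·(0.5) + (-1)·(1.5) + (3)·(-4.5)) / 3 = -10/3 = -3.3333
  S[V,V] = ((2.5)·(2.5) + (0.5)·(0.5) + (1.5)·(1.5) + (-4.5)·(-4.5)) / 3 = 29/3 = 9.6667
  S = [[14.6667, -3.3333],
 [-3.3333, 9.6667]].

Step 3 — invert S. det(S) = 14.6667·9.6667 - (-3.3333)² = 130.6667.
  S^{-1} = (1/det) · [[d, -b], [-b, a]] = [[0.074, 0.0255],
 [0.0255, 0.1122]].

Step 4 — quadratic form (x̄ - mu_0)^T · S^{-1} · (x̄ - mu_0):
  S^{-1} · (x̄ - mu_0) = (0.1378, 0.3061),
  (x̄ - mu_0)^T · [...] = (1)·(0.1378) + (2.5)·(0.3061) = 0.9031.

Step 5 — scale by n: T² = 4 · 0.9031 = 3.6122.

T² ≈ 3.6122


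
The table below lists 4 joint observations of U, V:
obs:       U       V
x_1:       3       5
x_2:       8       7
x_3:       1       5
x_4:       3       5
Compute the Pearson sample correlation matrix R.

Step 1 — column means:
  mean(U) = (3 + 8 + 1 + 3) / 4 = 15/4 = 3.75
  mean(V) = (5 + 7 + 5 + 5) / 4 = 22/4 = 5.5

Step 2 — sample variances and covariances s[i,j] = (1/(n-1)) · Σ_k (x_{k,i} - mean_i) · (x_{k,j} - mean_j), with n-1 = 3:
  s[U,U] = ((-0.75)·(-0.75) + (4.25)·(4.25) + (-2.75)·(-2.75) + (-0.75)·(-0.75)) / 3 = 26.75/3 = 8.9167
  s[U,V] = ((-0.75)·(-0.5) + (4.25)·(1.5) + (-2.75)·(-0.5) + (-0.75)·(-0.5)) / 3 = 8.5/3 = 2.8333
  s[V,V] = ((-0.5)·(-0.5) + (1.5)·(1.5) + (-0.5)·(-0.5) + (-0.5)·(-0.5)) / 3 = 3/3 = 1
  Sample standard deviations s_i = √(s[i,i]):
  s(U) = √(8.9167) = 2.9861
  s(V) = √(1) = 1

Step 3 — r_{ij} = s_{ij} / (s_i · s_j):
  r[U,U] = 1 (diagonal).
  r[U,V] = 2.8333 / (2.9861 · 1) = 2.8333 / 2.9861 = 0.9488
  r[V,V] = 1 (diagonal).

R is symmetric with unit diagonal. Assembling:

R = [[1, 0.9488],
 [0.9488, 1]]


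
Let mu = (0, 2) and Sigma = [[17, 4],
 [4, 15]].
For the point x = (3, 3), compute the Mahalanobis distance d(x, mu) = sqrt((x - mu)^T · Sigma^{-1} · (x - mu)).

Step 1 — centre the observation: (x - mu) = (3, 1).

Step 2 — invert Sigma. det(Sigma) = 17·15 - (4)² = 239.
  Sigma^{-1} = (1/det) · [[d, -b], [-b, a]] = [[0.0628, -0.0167],
 [-0.0167, 0.0711]].

Step 3 — form the quadratic (x - mu)^T · Sigma^{-1} · (x - mu):
  Sigma^{-1} · (x - mu) = (0.1715, 0.0209).
  (x - mu)^T · [Sigma^{-1} · (x - mu)] = (3)·(0.1715) + (1)·(0.0209) = 0.5356.

Step 4 — take square root: d = √(0.5356) ≈ 0.7318.

d(x, mu) = √(0.5356) ≈ 0.7318


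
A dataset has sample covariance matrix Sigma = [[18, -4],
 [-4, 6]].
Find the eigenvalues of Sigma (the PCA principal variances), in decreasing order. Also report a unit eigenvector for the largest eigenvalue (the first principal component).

Step 1 — characteristic polynomial of 2×2 Sigma:
  det(Sigma - λI) = λ² - trace · λ + det = 0.
  trace = 18 + 6 = 24, det = 18·6 - (-4)² = 92.
Step 2 — discriminant:
  Δ = trace² - 4·det = 576 - 368 = 208.
Step 3 — eigenvalues:
  λ = (trace ± √Δ)/2 = (24 ± 14.4222)/2,
  λ_1 = 19.2111,  λ_2 = 4.7889.

Step 4 — unit eigenvector for λ_1: solve (Sigma - λ_1 I)v = 0. First row:
  (18 - 19.2111)·v_x + (-4)·v_y = 0, i.e. (-1.2111)·v_x + (-4)·v_y = 0,
  so v ∝ (b, λ_1 - a) = (-4, 1.2111); multiply by -1 so the first entry is positive: u = (4, -1.2111).
  ||u|| = √((4)² + (-1.2111)²) = √(17.4668) ≈ 4.1793,
  v_1 = u/||u|| ≈ (0.9571, -0.2898) (||v_1|| = 1).

λ_1 = 19.2111,  λ_2 = 4.7889;  v_1 ≈ (0.9571, -0.2898)


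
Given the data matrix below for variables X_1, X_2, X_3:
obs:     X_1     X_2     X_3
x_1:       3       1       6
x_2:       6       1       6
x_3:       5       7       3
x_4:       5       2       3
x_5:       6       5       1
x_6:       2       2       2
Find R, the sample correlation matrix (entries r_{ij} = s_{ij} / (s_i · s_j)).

Step 1 — column means:
  mean(X_1) = (3 + 6 + 5 + 5 + 6 + 2) / 6 = 27/6 = 4.5
  mean(X_2) = (1 + 1 + 7 + 2 + 5 + 2) / 6 = 18/6 = 3
  mean(X_3) = (6 + 6 + 3 + 3 + 1 + 2) / 6 = 21/6 = 3.5

Step 2 — sample variances and covariances s[i,j] = (1/(n-1)) · Σ_k (x_{k,i} - mean_i) · (x_{k,j} - mean_j), with n-1 = 5:
  s[X_1,X_1] = ((-1.5)·(-1.5) + (1.5)·(1.5) + (0.5)·(0.5) + (0.5)·(0.5) + (1.5)·(1.5) + (-2.5)·(-2.5)) / 5 = 13.5/5 = 2.7
  s[X_1,X_2] = ((-1.5)·(-2) + (1.5)·(-2) + (0.5)·(4) + (0.5)·(-1) + (1.5)·(2) + (-2.5)·(-1)) / 5 = 7/5 = 1.4
  s[X_1,X_3] = ((-1.5)·(2.5) + (1.5)·(2.5) + (0.5)·(-0.5) + (0.5)·(-0.5) + (1.5)·(-2.5) + (-2.5)·(-1.5)) / 5 = -0.5/5 = -0.1
  s[X_2,X_2] = ((-2)·(-2) + (-2)·(-2) + (4)·(4) + (-1)·(-1) + (2)·(2) + (-1)·(-1)) / 5 = 30/5 = 6
  s[X_2,X_3] = ((-2)·(2.5) + (-2)·(2.5) + (4)·(-0.5) + (-1)·(-0.5) + (2)·(-2.5) + (-1)·(-1.5)) / 5 = -15/5 = -3
  s[X_3,X_3] = ((2.5)·(2.5) + (2.5)·(2.5) + (-0.5)·(-0.5) + (-0.5)·(-0.5) + (-2.5)·(-2.5) + (-1.5)·(-1.5)) / 5 = 21.5/5 = 4.3
  Sample standard deviations s_i = √(s[i,i]):
  s(X_1) = √(2.7) = 1.6432
  s(X_2) = √(6) = 2.4495
  s(X_3) = √(4.3) = 2.0736

Step 3 — r_{ij} = s_{ij} / (s_i · s_j):
  r[X_1,X_1] = 1 (diagonal).
  r[X_1,X_2] = 1.4 / (1.6432 · 2.4495) = 1.4 / 4.0249 = 0.3478
  r[X_1,X_3] = -0.1 / (1.6432 · 2.0736) = -0.1 / 3.4073 = -0.0293
  r[X_2,X_2] = 1 (diagonal).
  r[X_2,X_3] = -3 / (2.4495 · 2.0736) = -3 / 5.0794 = -0.5906
  r[X_3,X_3] = 1 (diagonal).

R is symmetric with unit diagonal. Assembling:

R = [[1, 0.3478, -0.0293],
 [0.3478, 1, -0.5906],
 [-0.0293, -0.5906, 1]]


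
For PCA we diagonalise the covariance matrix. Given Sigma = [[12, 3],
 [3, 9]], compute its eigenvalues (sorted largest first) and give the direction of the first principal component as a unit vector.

Step 1 — characteristic polynomial of 2×2 Sigma:
  det(Sigma - λI) = λ² - trace · λ + det = 0.
  trace = 12 + 9 = 21, det = 12·9 - (3)² = 99.
Step 2 — discriminant:
  Δ = trace² - 4·det = 441 - 396 = 45.
Step 3 — eigenvalues:
  λ = (trace ± √Δ)/2 = (21 ± 6.7082)/2,
  λ_1 = 13.8541,  λ_2 = 7.1459.

Step 4 — unit eigenvector for λ_1: solve (Sigma - λ_1 I)v = 0. First row:
  (12 - 13.8541)·v_x + (3)·v_y = 0, i.e. (-1.8541)·v_x + (3)·v_y = 0,
  so v ∝ (b, λ_1 - a) = (3, 1.8541) = u.
  ||u|| = √((3)² + (1.8541)²) = √(12.4377) ≈ 3.5267,
  v_1 = u/||u|| ≈ (0.8507, 0.5257) (||v_1|| = 1).

λ_1 = 13.8541,  λ_2 = 7.1459;  v_1 ≈ (0.8507, 0.5257)


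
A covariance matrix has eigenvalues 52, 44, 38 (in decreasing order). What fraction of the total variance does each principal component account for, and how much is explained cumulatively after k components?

Step 1 — total variance = trace(Sigma) = Σ λ_i = 52 + 44 + 38 = 134.

Step 2 — fraction explained by component i = λ_i / Σ λ:
  PC1: 52/134 = 0.3881
  PC2: 44/134 = 0.3284
  PC3: 38/134 = 0.2836

Step 3 — cumulative fraction after k components = (λ_1 + ... + λ_k) / Σ λ:
  k = 1: 52/134 = 0.3881
  k = 2: (52 + 44)/134 = 96/134 = 0.7164
  k = 3: (52 + 44 + 38)/134 = 134/134 = 1

Summary (fraction, with percent):

explained: PC1 0.3881 (38.81%), PC2 0.3284 (32.84%), PC3 0.2836 (28.36%);  cumulative: 0.3881, 0.7164, 1


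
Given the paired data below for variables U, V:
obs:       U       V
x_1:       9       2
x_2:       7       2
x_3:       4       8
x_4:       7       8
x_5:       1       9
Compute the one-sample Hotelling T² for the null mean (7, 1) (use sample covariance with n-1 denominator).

Step 1 — sample mean vector:
  mean(U) = (9 + 7 + 4 + 7 + 1) / 5 = 28/5 = 5.6
  mean(V) = (2 + 2 + 8 + 8 + 9) / 5 = 29/5 = 5.8
  x̄ = (5.6, 5.8),  deviation x̄ - mu_0 = (5.6, 5.8) - (7, 1) = (-1.4, 4.8).

Step 2 — sample covariance matrix, S[i,j] = (1/(n-1)) · Σ_k (x_{k,i} - mean_i) · (x_{k,j} - mean_j), divisor n-1 = 4:
  S[U,U] = ((3.4)·(3.4) + (1.4)·(1.4) + (-1.6)·(-1.6) + (1.4)·(1.4) + (-4.6)·(-4.6)) / 4 = 39.2/4 = 9.8
  S[U,V] = ((3.4)·(-3.8) + (1.4)·(-3.8) + (-1.6)·(2.2) + (1.4)·(2.2) + (-4.6)·(3.2)) / 4 = -33.4/4 = -8.35
  S[V,V] = ((-3.8)·(-3.8) + (-3.8)·(-3.8) + (2.2)·(2.2) + (2.2)·(2.2) + (3.2)·(3.2)) / 4 = 48.8/4 = 12.2
  S = [[9.8, -8.35],
 [-8.35, 12.2]].

Step 3 — invert S. det(S) = 9.8·12.2 - (-8.35)² = 49.8375.
  S^{-1} = (1/det) · [[d, -b], [-b, a]] = [[0.2448, 0.1675],
 [0.1675, 0.1966]].

Step 4 — quadratic form (x̄ - mu_0)^T · S^{-1} · (x̄ - mu_0):
  S^{-1} · (x̄ - mu_0) = (0.4615, 0.7093),
  (x̄ - mu_0)^T · [...] = (-1.4)·(0.4615) + (4.8)·(0.7093) = 2.7586.

Step 5 — scale by n: T² = 5 · 2.7586 = 13.7928.

T² ≈ 13.7928


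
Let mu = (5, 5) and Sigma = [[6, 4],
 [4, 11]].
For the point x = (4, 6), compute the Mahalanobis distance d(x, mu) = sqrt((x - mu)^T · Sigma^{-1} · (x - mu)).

Step 1 — centre the observation: (x - mu) = (-1, 1).

Step 2 — invert Sigma. det(Sigma) = 6·11 - (4)² = 50.
  Sigma^{-1} = (1/det) · [[d, -b], [-b, a]] = [[0.22, -0.08],
 [-0.08, 0.12]].

Step 3 — form the quadratic (x - mu)^T · Sigma^{-1} · (x - mu):
  Sigma^{-1} · (x - mu) = (-0.3, 0.2).
  (x - mu)^T · [Sigma^{-1} · (x - mu)] = (-1)·(-0.3) + (1)·(0.2) = 0.5.

Step 4 — take square root: d = √(0.5) ≈ 0.7071.

d(x, mu) = √(0.5) ≈ 0.7071


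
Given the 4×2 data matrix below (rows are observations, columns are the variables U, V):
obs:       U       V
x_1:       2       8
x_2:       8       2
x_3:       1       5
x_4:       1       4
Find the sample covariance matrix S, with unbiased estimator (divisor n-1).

Step 1 — column means:
  mean(U) = (2 + 8 + 1 + 1) / 4 = 12/4 = 3
  mean(V) = (8 + 2 + 5 + 4) / 4 = 19/4 = 4.75

Step 2 — sample covariance S[i,j] = (1/(n-1)) · Σ_k (x_{k,i} - mean_i) · (x_{k,j} - mean_j), with n-1 = 3.
  S[U,U] = ((-1)·(-1) + (5)·(5) + (-2)·(-2) + (-2)·(-2)) / 3 = 34/3 = 11.3333
  S[U,V] = ((-1)·(3.25) + (5)·(-2.75) + (-2)·(0.25) + (-2)·(-0.75)) / 3 = -16/3 = -5.3333
  S[V,V] = ((3.25)·(3.25) + (-2.75)·(-2.75) + (0.25)·(0.25) + (-0.75)·(-0.75)) / 3 = 18.75/3 = 6.25

S is symmetric (S[j,i] = S[i,j]). Assembling:

S = [[11.3333, -5.3333],
 [-5.3333, 6.25]]


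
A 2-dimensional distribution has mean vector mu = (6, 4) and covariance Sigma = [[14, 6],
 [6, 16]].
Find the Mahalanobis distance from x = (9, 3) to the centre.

Step 1 — centre the observation: (x - mu) = (3, -1).

Step 2 — invert Sigma. det(Sigma) = 14·16 - (6)² = 188.
  Sigma^{-1} = (1/det) · [[d, -b], [-b, a]] = [[0.0851, -0.0319],
 [-0.0319, 0.0745]].

Step 3 — form the quadratic (x - mu)^T · Sigma^{-1} · (x - mu):
  Sigma^{-1} · (x - mu) = (0.2872, -0.1702).
  (x - mu)^T · [Sigma^{-1} · (x - mu)] = (3)·(0.2872) + (-1)·(-0.1702) = 1.0319.

Step 4 — take square root: d = √(1.0319) ≈ 1.0158.

d(x, mu) = √(1.0319) ≈ 1.0158


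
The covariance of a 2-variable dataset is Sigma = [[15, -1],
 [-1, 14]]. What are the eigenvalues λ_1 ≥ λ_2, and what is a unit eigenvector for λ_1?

Step 1 — characteristic polynomial of 2×2 Sigma:
  det(Sigma - λI) = λ² - trace · λ + det = 0.
  trace = 15 + 14 = 29, det = 15·14 - (-1)² = 209.
Step 2 — discriminant:
  Δ = trace² - 4·det = 841 - 836 = 5.
Step 3 — eigenvalues:
  λ = (trace ± √Δ)/2 = (29 ± 2.2361)/2,
  λ_1 = 15.618,  λ_2 = 13.382.

Step 4 — unit eigenvector for λ_1: solve (Sigma - λ_1 I)v = 0. First row:
  (15 - 15.618)·v_x + (-1)·v_y = 0, i.e. (-0.618)·v_x + (-1)·v_y = 0,
  so v ∝ (b, λ_1 - a) = (-1, 0.618); multiply by -1 so the first entry is positive: u = (1, -0.618).
  ||u|| = √((1)² + (-0.618)²) = √(1.382) ≈ 1.1756,
  v_1 = u/||u|| ≈ (0.8507, -0.5257) (||v_1|| = 1).

λ_1 = 15.618,  λ_2 = 13.382;  v_1 ≈ (0.8507, -0.5257)


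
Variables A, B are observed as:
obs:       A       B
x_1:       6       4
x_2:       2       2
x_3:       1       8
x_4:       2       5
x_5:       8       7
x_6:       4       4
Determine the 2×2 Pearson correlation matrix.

Step 1 — column means:
  mean(A) = (6 + 2 + 1 + 2 + 8 + 4) / 6 = 23/6 = 3.8333
  mean(B) = (4 + 2 + 8 + 5 + 7 + 4) / 6 = 30/6 = 5

Step 2 — sample variances and covariances s[i,j] = (1/(n-1)) · Σ_k (x_{k,i} - mean_i) · (x_{k,j} - mean_j), with n-1 = 5:
  s[A,A] = ((2.1667)·(2.1667) + (-1.8333)·(-1.8333) + (-2.8333)·(-2.8333) + (-1.8333)·(-1.8333) + (4.1667)·(4.1667) + (0.1667)·(0.1667)) / 5 = 36.8333/5 = 7.3667
  s[A,B] = ((2.1667)·(-1) + (-1.8333)·(-3) + (-2.8333)·(3) + (-1.8333)·(0) + (4.1667)·(2) + (0.1667)·(-1)) / 5 = 3/5 = 0.6
  s[B,B] = ((-1)·(-1) + (-3)·(-3) + (3)·(3) + (0)·(0) + (2)·(2) + (-1)·(-1)) / 5 = 24/5 = 4.8
  Sample standard deviations s_i = √(s[i,i]):
  s(A) = √(7.3667) = 2.7142
  s(B) = √(4.8) = 2.1909

Step 3 — r_{ij} = s_{ij} / (s_i · s_j):
  r[A,A] = 1 (diagonal).
  r[A,B] = 0.6 / (2.7142 · 2.1909) = 0.6 / 5.9464 = 0.1009
  r[B,B] = 1 (diagonal).

R is symmetric with unit diagonal. Assembling:

R = [[1, 0.1009],
 [0.1009, 1]]


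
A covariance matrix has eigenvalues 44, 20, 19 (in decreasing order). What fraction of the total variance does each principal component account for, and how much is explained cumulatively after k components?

Step 1 — total variance = trace(Sigma) = Σ λ_i = 44 + 20 + 19 = 83.

Step 2 — fraction explained by component i = λ_i / Σ λ:
  PC1: 44/83 = 0.5301
  PC2: 20/83 = 0.241
  PC3: 19/83 = 0.2289

Step 3 — cumulative fraction after k components = (λ_1 + ... + λ_k) / Σ λ:
  k = 1: 44/83 = 0.5301
  k = 2: (44 + 20)/83 = 64/83 = 0.7711
  k = 3: (44 + 20 + 19)/83 = 83/83 = 1

Summary (fraction, with percent):

explained: PC1 0.5301 (53.01%), PC2 0.241 (24.1%), PC3 0.2289 (22.89%);  cumulative: 0.5301, 0.7711, 1


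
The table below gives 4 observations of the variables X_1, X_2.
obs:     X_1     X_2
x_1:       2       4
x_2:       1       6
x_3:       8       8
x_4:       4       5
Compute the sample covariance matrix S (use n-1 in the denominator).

Step 1 — column means:
  mean(X_1) = (2 + 1 + 8 + 4) / 4 = 15/4 = 3.75
  mean(X_2) = (4 + 6 + 8 + 5) / 4 = 23/4 = 5.75

Step 2 — sample covariance S[i,j] = (1/(n-1)) · Σ_k (x_{k,i} - mean_i) · (x_{k,j} - mean_j), with n-1 = 3.
  S[X_1,X_1] = ((-1.75)·(-1.75) + (-2.75)·(-2.75) + (4.25)·(4.25) + (0.25)·(0.25)) / 3 = 28.75/3 = 9.5833
  S[X_1,X_2] = ((-1.75)·(-1.75) + (-2.75)·(0.25) + (4.25)·(2.25) + (0.25)·(-0.75)) / 3 = 11.75/3 = 3.9167
  S[X_2,X_2] = ((-1.75)·(-1.75) + (0.25)·(0.25) + (2.25)·(2.25) + (-0.75)·(-0.75)) / 3 = 8.75/3 = 2.9167

S is symmetric (S[j,i] = S[i,j]). Assembling:

S = [[9.5833, 3.9167],
 [3.9167, 2.9167]]


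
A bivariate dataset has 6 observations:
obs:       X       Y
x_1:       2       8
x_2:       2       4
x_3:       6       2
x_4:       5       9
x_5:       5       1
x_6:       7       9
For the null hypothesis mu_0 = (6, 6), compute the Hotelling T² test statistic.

Step 1 — sample mean vector:
  mean(X) = (2 + 2 + 6 + 5 + 5 + 7) / 6 = 27/6 = 4.5
  mean(Y) = (8 + 4 + 2 + 9 + 1 + 9) / 6 = 33/6 = 5.5
  x̄ = (4.5, 5.5),  deviation x̄ - mu_0 = (4.5, 5.5) - (6, 6) = (-1.5, -0.5).

Step 2 — sample covariance matrix, S[i,j] = (1/(n-1)) · Σ_k (x_{k,i} - mean_i) · (x_{k,j} - mean_j), divisor n-1 = 5:
  S[X,X] = ((-2.5)·(-2.5) + (-2.5)·(-2.5) + (1.5)·(1.5) + (0.5)·(0.5) + (0.5)·(0.5) + (2.5)·(2.5)) / 5 = 21.5/5 = 4.3
  S[X,Y] = ((-2.5)·(2.5) + (-2.5)·(-1.5) + (1.5)·(-3.5) + (0.5)·(3.5) + (0.5)·(-4.5) + (2.5)·(3.5)) / 5 = 0.5/5 = 0.1
  S[Y,Y] = ((2.5)·(2.5) + (-1.5)·(-1.5) + (-3.5)·(-3.5) + (3.5)·(3.5) + (-4.5)·(-4.5) + (3.5)·(3.5)) / 5 = 65.5/5 = 13.1
  S = [[4.3, 0.1],
 [0.1, 13.1]].

Step 3 — invert S. det(S) = 4.3·13.1 - (0.1)² = 56.32.
  S^{-1} = (1/det) · [[d, -b], [-b, a]] = [[0.2326, -0.0018],
 [-0.0018, 0.0763]].

Step 4 — quadratic form (x̄ - mu_0)^T · S^{-1} · (x̄ - mu_0):
  S^{-1} · (x̄ - mu_0) = (-0.348, -0.0355),
  (x̄ - mu_0)^T · [...] = (-1.5)·(-0.348) + (-0.5)·(-0.0355) = 0.5398.

Step 5 — scale by n: T² = 6 · 0.5398 = 3.2386.

T² ≈ 3.2386


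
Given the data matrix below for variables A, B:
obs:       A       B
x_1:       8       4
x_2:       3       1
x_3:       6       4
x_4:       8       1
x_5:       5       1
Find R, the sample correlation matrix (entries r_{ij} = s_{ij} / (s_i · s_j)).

Step 1 — column means:
  mean(A) = (8 + 3 + 6 + 8 + 5) / 5 = 30/5 = 6
  mean(B) = (4 + 1 + 4 + 1 + 1) / 5 = 11/5 = 2.2

Step 2 — sample variances and covariances s[i,j] = (1/(n-1)) · Σ_k (x_{k,i} - mean_i) · (x_{k,j} - mean_j), with n-1 = 4:
  s[A,A] = ((2)·(2) + (-3)·(-3) + (0)·(0) + (2)·(2) + (-1)·(-1)) / 4 = 18/4 = 4.5
  s[A,B] = ((2)·(1.8) + (-3)·(-1.2) + (0)·(1.8) + (2)·(-1.2) + (-1)·(-1.2)) / 4 = 6/4 = 1.5
  s[B,B] = ((1.8)·(1.8) + (-1.2)·(-1.2) + (1.8)·(1.8) + (-1.2)·(-1.2) + (-1.2)·(-1.2)) / 4 = 10.8/4 = 2.7
  Sample standard deviations s_i = √(s[i,i]):
  s(A) = √(4.5) = 2.1213
  s(B) = √(2.7) = 1.6432

Step 3 — r_{ij} = s_{ij} / (s_i · s_j):
  r[A,A] = 1 (diagonal).
  r[A,B] = 1.5 / (2.1213 · 1.6432) = 1.5 / 3.4857 = 0.4303
  r[B,B] = 1 (diagonal).

R is symmetric with unit diagonal. Assembling:

R = [[1, 0.4303],
 [0.4303, 1]]


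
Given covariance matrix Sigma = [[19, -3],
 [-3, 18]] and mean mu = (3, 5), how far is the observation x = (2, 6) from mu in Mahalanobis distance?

Step 1 — centre the observation: (x - mu) = (-1, 1).

Step 2 — invert Sigma. det(Sigma) = 19·18 - (-3)² = 333.
  Sigma^{-1} = (1/det) · [[d, -b], [-b, a]] = [[0.0541, 0.009],
 [0.009, 0.0571]].

Step 3 — form the quadratic (x - mu)^T · Sigma^{-1} · (x - mu):
  Sigma^{-1} · (x - mu) = (-0.045, 0.048).
  (x - mu)^T · [Sigma^{-1} · (x - mu)] = (-1)·(-0.045) + (1)·(0.048) = 0.0931.

Step 4 — take square root: d = √(0.0931) ≈ 0.3051.

d(x, mu) = √(0.0931) ≈ 0.3051


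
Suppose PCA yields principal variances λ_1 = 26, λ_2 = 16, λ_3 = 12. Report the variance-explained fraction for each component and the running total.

Step 1 — total variance = trace(Sigma) = Σ λ_i = 26 + 16 + 12 = 54.

Step 2 — fraction explained by component i = λ_i / Σ λ:
  PC1: 26/54 = 0.4815
  PC2: 16/54 = 0.2963
  PC3: 12/54 = 0.2222

Step 3 — cumulative fraction after k components = (λ_1 + ... + λ_k) / Σ λ:
  k = 1: 26/54 = 0.4815
  k = 2: (26 + 16)/54 = 42/54 = 0.7778
  k = 3: (26 + 16 + 12)/54 = 54/54 = 1

Summary (fraction, with percent):

explained: PC1 0.4815 (48.15%), PC2 0.2963 (29.63%), PC3 0.2222 (22.22%);  cumulative: 0.4815, 0.7778, 1


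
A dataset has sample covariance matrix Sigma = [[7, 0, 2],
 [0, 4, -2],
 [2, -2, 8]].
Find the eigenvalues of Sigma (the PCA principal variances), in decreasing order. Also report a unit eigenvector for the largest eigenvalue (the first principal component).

Step 1 — characteristic polynomial p(λ) = det(λI - Sigma) = λ³ - tr·λ² + c_1·λ - det, where tr = trace, c_1 = sum of the principal 2×2 minors, det = det(Sigma):
  tr = 7 + 4 + 8 = 19,
  c_1 = (7·4 - (0)²) + (7·8 - (2)²) + (4·8 - (-2)²) = 28 + 52 + 28 = 108,
  det = 7·(4·8 - (-2)²) - (0)·((0)·8 - (-2)·(2)) + (2)·((0)·(-2) - 4·(2)) = 7·(28) - (0)·(4) + (2)·(-8) = 180.
  So p(λ) = λ³ - 19λ² + 108λ - 180.
Step 2 — look for an integer root (rational root theorem: any rational root is an integer divisor of 180). Testing λ = 3:
  p(3) = 27 - 171 + 324 - 180 = 0  ✓
  Dividing out (λ - 3): p(λ) = (λ - 3)(λ² - 16λ + 60).
Step 3 — remaining eigenvalues from the quadratic λ² - 16λ + 60 = 0:
  Δ = 16² - 4·60 = 256 - 240 = 16,  λ = (16 ± √16)/2 = (16 ± 4)/2 = 10 or 6.
  Sorted: λ_1 = 10,  λ_2 = 6,  λ_3 = 3  (check: sum = 19 = tr ✓).

Step 4 — unit eigenvector for λ_1 = 10: v spans the null space of (Sigma - λ_1 I), whose rows are
  r_1 = (-3, 0, 2),  r_2 = (0, -6, -2),  r_3 = (2, -2, -2).
  v is orthogonal to every row, so take v ∝ r_1 × r_2 = ((0)·(-2) - (2)·(-6), (2)·(0) - (-3)·(-2), (-3)·(-6) - (0)·(0)) = (12, -6, 18).
  Rescale (divide by 6): u = (2, -1, 3).
  ||u|| = √((2)² + (-1)² + (3)²) = √(14) ≈ 3.7417,  v_1 = u/||u|| ≈ (0.5345, -0.2673, 0.8018) (||v_1|| = 1).

λ_1 = 10,  λ_2 = 6,  λ_3 = 3;  v_1 ≈ (0.5345, -0.2673, 0.8018)


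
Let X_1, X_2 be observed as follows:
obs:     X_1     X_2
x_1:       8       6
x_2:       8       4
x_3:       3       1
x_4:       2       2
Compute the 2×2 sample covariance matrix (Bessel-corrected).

Step 1 — column means:
  mean(X_1) = (8 + 8 + 3 + 2) / 4 = 21/4 = 5.25
  mean(X_2) = (6 + 4 + 1 + 2) / 4 = 13/4 = 3.25

Step 2 — sample covariance S[i,j] = (1/(n-1)) · Σ_k (x_{k,i} - mean_i) · (x_{k,j} - mean_j), with n-1 = 3.
  S[X_1,X_1] = ((2.75)·(2.75) + (2.75)·(2.75) + (-2.25)·(-2.25) + (-3.25)·(-3.25)) / 3 = 30.75/3 = 10.25
  S[X_1,X_2] = ((2.75)·(2.75) + (2.75)·(0.75) + (-2.25)·(-2.25) + (-3.25)·(-1.25)) / 3 = 18.75/3 = 6.25
  S[X_2,X_2] = ((2.75)·(2.75) + (0.75)·(0.75) + (-2.25)·(-2.25) + (-1.25)·(-1.25)) / 3 = 14.75/3 = 4.9167

S is symmetric (S[j,i] = S[i,j]). Assembling:

S = [[10.25, 6.25],
 [6.25, 4.9167]]


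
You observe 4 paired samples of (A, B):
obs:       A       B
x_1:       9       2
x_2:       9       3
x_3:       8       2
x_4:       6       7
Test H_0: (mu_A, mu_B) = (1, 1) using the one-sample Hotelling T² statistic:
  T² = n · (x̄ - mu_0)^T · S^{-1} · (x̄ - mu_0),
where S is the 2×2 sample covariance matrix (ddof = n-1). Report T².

Step 1 — sample mean vector:
  mean(A) = (9 + 9 + 8 + 6) / 4 = 32/4 = 8
  mean(B) = (2 + 3 + 2 + 7) / 4 = 14/4 = 3.5
  x̄ = (8, 3.5),  deviation x̄ - mu_0 = (8, 3.5) - (1, 1) = (7, 2.5).

Step 2 — sample covariance matrix, S[i,j] = (1/(n-1)) · Σ_k (x_{k,i} - mean_i) · (x_{k,j} - mean_j), divisor n-1 = 3:
  S[A,A] = ((1)·(1) + (1)·(1) + (0)·(0) + (-2)·(-2)) / 3 = 6/3 = 2
  S[A,B] = ((1)·(-1.5) + (1)·(-0.5) + (0)·(-1.5) + (-2)·(3.5)) / 3 = -9/3 = -3
  S[B,B] = ((-1.5)·(-1.5) + (-0.5)·(-0.5) + (-1.5)·(-1.5) + (3.5)·(3.5)) / 3 = 17/3 = 5.6667
  S = [[2, -3],
 [-3, 5.6667]].

Step 3 — invert S. det(S) = 2·5.6667 - (-3)² = 2.3333.
  S^{-1} = (1/det) · [[d, -b], [-b, a]] = [[2.4286, 1.2857],
 [1.2857, 0.8571]].

Step 4 — quadratic form (x̄ - mu_0)^T · S^{-1} · (x̄ - mu_0):
  S^{-1} · (x̄ - mu_0) = (20.2143, 11.1429),
  (x̄ - mu_0)^T · [...] = (7)·(20.2143) + (2.5)·(11.1429) = 169.3571.

Step 5 — scale by n: T² = 4 · 169.3571 = 677.4286.

T² ≈ 677.4286
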